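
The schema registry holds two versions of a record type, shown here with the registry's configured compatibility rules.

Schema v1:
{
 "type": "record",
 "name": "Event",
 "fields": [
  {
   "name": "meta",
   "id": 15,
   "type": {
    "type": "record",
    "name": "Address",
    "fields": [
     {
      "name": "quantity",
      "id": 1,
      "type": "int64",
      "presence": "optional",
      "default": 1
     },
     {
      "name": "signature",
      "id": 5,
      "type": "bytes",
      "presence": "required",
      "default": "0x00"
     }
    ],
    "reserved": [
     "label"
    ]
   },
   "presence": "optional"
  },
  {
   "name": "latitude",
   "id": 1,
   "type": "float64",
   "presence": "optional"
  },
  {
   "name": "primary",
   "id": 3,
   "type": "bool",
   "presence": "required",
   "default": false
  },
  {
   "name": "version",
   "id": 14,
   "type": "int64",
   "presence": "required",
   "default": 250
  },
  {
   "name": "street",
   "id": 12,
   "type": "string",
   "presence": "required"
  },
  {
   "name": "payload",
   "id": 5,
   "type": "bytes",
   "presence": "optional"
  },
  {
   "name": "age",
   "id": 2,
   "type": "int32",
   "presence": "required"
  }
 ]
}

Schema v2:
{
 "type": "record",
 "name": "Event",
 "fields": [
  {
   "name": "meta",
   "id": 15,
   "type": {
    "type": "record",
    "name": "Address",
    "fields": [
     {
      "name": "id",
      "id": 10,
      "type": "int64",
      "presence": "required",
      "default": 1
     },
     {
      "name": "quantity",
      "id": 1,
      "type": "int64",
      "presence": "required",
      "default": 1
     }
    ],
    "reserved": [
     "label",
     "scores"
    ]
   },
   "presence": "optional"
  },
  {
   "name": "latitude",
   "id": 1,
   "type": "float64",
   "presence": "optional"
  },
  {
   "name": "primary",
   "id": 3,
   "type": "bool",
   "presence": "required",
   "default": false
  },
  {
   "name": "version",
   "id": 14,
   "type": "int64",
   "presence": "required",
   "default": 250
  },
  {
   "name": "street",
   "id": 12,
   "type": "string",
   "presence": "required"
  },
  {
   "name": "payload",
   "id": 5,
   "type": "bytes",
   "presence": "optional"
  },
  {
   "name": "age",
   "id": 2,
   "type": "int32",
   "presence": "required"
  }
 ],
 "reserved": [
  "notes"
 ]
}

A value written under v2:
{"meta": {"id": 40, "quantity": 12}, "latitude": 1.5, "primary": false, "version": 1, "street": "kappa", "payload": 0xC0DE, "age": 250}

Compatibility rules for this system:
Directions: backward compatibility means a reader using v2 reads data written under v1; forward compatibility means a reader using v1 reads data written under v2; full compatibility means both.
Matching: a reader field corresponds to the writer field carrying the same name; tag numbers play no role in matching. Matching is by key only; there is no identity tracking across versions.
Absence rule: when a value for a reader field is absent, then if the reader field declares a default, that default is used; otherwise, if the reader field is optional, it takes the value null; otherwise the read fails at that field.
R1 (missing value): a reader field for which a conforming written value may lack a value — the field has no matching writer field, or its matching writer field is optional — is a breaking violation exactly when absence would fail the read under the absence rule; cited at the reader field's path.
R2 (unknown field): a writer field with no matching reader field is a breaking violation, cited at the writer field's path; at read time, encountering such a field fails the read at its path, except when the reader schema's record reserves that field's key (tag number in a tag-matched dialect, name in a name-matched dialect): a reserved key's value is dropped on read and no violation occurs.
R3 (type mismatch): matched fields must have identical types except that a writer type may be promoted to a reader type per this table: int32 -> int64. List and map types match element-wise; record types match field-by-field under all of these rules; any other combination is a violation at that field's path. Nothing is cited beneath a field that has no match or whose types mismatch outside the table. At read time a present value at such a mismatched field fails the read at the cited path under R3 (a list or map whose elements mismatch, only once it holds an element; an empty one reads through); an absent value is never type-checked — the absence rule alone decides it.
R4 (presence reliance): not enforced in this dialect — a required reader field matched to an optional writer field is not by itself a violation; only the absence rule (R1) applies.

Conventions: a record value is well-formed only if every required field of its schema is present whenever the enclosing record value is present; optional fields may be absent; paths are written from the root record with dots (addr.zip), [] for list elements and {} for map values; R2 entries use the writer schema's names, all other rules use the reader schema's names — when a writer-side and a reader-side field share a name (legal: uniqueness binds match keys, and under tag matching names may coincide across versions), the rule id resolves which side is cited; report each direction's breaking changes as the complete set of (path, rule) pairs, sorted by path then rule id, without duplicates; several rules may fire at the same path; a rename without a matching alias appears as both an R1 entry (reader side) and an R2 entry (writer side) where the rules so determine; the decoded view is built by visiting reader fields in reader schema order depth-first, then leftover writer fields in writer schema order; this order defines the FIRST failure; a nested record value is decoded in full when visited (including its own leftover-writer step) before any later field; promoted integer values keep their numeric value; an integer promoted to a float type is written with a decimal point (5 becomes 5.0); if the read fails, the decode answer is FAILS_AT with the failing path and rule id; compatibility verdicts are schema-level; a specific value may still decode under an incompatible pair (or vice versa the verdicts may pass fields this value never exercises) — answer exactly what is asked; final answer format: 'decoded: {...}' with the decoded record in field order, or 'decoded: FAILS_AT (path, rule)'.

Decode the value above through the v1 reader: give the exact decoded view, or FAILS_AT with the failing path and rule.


the writer's type comes first in each Event pair
migrating the Event value to v1:
  meta.quantity := 12
  meta.signature := 0x00 (absent -> default)
  read fails at meta.id under R2 (unknown field)
  => FAILS_AT (meta.id, R2)
the other Event changes do not affect what is asked:
  removed field signature from record Address -> schema-level compatibility only; this Event value's decode is unchanged
  field quantity in record Address: optional changed to required -> no rule fires on it and the decoded Event view is identical with or without it

decoded: FAILS_AT (meta.id, R2)


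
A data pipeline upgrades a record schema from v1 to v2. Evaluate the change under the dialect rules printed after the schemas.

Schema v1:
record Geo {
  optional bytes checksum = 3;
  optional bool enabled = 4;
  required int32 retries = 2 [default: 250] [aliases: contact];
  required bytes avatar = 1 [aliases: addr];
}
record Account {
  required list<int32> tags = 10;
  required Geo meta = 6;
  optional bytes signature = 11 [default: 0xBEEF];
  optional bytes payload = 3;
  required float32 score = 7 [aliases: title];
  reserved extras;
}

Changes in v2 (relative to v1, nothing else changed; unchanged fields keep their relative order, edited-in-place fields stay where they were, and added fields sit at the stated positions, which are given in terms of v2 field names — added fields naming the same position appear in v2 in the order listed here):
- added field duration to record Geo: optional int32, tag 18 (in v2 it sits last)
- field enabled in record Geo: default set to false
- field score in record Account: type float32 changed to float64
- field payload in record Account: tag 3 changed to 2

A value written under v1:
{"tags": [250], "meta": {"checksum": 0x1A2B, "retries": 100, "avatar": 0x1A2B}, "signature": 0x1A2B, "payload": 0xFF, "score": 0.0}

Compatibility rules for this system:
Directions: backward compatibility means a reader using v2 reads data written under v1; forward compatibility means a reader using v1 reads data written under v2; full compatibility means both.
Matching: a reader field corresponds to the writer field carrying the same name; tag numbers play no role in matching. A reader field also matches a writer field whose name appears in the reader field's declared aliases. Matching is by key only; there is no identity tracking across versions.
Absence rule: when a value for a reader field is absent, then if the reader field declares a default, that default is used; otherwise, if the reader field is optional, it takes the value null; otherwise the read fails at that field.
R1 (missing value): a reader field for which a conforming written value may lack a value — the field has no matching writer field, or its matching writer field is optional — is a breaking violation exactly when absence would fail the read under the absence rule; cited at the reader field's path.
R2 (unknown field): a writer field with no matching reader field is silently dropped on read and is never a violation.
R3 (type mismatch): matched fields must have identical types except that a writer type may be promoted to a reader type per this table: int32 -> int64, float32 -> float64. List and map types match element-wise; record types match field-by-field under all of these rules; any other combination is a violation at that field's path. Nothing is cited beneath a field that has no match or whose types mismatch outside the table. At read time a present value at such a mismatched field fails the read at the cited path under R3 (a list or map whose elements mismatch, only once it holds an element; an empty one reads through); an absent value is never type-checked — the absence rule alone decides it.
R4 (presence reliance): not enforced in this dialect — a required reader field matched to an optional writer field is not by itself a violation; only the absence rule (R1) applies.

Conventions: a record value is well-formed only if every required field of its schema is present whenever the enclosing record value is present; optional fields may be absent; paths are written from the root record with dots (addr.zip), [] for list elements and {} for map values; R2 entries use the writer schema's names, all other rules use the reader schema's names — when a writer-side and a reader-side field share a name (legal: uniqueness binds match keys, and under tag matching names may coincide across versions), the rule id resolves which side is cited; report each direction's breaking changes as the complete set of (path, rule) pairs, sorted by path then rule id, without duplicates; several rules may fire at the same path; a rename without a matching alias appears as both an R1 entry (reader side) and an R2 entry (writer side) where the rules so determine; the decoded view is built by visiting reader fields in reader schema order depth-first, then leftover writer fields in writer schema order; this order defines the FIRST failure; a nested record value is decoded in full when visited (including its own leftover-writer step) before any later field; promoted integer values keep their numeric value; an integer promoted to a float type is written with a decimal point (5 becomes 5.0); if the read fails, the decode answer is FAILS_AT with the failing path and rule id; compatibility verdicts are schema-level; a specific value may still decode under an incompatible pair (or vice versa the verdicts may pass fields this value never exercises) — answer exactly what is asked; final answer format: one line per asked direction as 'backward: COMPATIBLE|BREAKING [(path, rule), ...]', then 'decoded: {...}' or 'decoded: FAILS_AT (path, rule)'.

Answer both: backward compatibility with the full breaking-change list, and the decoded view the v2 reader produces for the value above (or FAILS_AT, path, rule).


backward: COMPATIBLE []; decoded: {"tags": [250], "meta": {"checksum": 0x1A2B, "enabled": false, "retries": 100, "avatar": 0x1A2B, "duration": null}, "signature": 0x1A2B, "payload": 0xFF, "score": 0.0}

the writer's type comes first in each Account pair
backward pass over Account, reader schema v2, writer schema v1:
  list<int32> -> list<int32>, writer required: tags aligns to tags
  Geo -> Geo, writer required: meta aligns to meta
  bytes -> bytes, writer optional: signature aligns to signature
  bytes -> bytes, writer optional: payload aligns to payload
  float32 -> float64, writer required: score aligns to score
  bytes -> bytes, writer optional: meta.checksum aligns to meta.checksum
  bool -> bool, writer optional: meta.enabled aligns to meta.enabled
  int32 -> int32, writer required: meta.retries aligns to meta.retries
  bytes -> bytes, writer required: meta.avatar aligns to meta.avatar
  meta.duration: no writer-side match
  => backward: COMPATIBLE
decode (reader v2):
  tags := [250]
  meta.checksum := 0x1A2B
  meta.enabled := false (absent -> default)
  meta.retries := 100
  meta.avatar := 0x1A2B
  meta.duration := null (absent, optional -> null)
  signature := 0x1A2B
  payload := 0xFF
  score := 0.0 (float32 -> float64)
  => decoded: {"tags": [250], "meta": {"checksum": 0x1A2B, "enabled": false, "retries": 100, "avatar": 0x1A2B, "duration": null}, "signature": 0x1A2B, "payload": 0xFF, "score": 0.0}
ruling out the remaining Account differences:
  field score in record Account: type float32 changed to float64 -> its effect on Account is confined to the forward direction, not asked
  field payload in record Account: tag 3 changed to 2 -> triggers nothing under Account's printed rules — same verdict


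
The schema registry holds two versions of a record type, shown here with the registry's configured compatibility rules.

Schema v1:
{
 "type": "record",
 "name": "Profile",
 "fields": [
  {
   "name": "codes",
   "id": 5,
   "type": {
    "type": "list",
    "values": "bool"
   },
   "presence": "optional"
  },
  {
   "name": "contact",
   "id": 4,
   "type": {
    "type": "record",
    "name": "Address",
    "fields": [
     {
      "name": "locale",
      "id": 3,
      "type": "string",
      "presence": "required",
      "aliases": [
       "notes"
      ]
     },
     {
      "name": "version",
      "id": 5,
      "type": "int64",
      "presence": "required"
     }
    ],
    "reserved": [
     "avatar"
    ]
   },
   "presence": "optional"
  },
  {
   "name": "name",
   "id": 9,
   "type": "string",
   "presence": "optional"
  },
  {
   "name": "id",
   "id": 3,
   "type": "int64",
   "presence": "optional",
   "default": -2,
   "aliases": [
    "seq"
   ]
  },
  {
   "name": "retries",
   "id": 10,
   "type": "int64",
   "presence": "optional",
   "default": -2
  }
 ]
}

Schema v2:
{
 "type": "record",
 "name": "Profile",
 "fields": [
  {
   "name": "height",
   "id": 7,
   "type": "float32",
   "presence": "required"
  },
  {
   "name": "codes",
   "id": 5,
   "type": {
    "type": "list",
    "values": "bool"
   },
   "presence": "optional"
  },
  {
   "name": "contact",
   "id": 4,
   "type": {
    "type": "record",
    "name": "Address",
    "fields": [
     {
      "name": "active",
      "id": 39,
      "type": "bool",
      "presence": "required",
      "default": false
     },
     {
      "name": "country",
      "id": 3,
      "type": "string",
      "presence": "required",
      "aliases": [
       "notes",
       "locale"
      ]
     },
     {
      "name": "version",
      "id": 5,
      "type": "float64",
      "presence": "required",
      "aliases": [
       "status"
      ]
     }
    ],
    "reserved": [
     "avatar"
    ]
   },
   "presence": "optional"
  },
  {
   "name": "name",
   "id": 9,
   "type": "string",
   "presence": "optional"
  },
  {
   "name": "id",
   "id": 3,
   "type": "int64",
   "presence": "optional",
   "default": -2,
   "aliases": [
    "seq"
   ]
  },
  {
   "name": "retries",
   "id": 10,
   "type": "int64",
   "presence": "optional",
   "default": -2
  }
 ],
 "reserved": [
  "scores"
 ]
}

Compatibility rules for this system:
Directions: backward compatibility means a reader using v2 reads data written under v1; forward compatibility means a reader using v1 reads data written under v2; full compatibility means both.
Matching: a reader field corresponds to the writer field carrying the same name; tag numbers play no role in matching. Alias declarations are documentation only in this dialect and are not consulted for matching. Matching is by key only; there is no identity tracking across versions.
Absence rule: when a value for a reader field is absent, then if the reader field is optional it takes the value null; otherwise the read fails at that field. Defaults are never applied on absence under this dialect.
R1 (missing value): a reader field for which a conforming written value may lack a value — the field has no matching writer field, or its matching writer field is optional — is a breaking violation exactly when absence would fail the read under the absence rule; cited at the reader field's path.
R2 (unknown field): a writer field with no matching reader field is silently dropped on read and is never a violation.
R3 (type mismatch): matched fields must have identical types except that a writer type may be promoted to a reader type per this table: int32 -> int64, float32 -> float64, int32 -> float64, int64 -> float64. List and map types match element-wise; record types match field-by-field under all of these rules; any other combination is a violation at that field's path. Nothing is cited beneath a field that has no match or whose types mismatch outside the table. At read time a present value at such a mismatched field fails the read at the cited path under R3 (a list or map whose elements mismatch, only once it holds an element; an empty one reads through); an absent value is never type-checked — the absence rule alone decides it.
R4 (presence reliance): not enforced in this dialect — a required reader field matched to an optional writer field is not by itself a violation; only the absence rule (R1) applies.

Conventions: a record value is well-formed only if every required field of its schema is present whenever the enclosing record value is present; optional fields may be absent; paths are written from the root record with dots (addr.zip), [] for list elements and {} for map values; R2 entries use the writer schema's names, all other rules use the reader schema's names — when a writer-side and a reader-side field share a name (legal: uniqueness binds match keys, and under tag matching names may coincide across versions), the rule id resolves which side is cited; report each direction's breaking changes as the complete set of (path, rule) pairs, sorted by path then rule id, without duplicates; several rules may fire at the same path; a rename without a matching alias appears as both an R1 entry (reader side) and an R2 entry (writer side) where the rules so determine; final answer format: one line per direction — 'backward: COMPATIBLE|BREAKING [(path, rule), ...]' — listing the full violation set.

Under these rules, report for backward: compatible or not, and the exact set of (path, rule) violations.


backward: BREAKING [(contact.active, R1), (contact.country, R1), (height, R1)]

in Profile below, arrows point writer -> reader
backward pass over Profile, reader schema v2, writer schema v1:
  height: no writer-side match
  codes: paired with writer codes (list<bool> -> list<bool>; writer optional)
  contact: paired with writer contact (Address -> Address; writer optional)
  name: paired with writer name (string -> string; writer optional)
  id: paired with writer id (int64 -> int64; writer optional)
  retries: paired with writer retries (int64 -> int64; writer optional)
  contact.active: no writer-side match
  contact.country: no writer-side match
  contact.version: paired with writer contact.version (int64 -> float64; writer required)
  writer field contact.locale has no reader counterpart
  rule R1 violated at contact.active
  rule R1 violated at contact.country
  rule R1 violated at height
  => backward: BREAKING (3)
the rest of the Profile diff is inert for this question:
  field version in record Address: type int64 changed to float64 -> matters only for Profile's forward compatibility — outside the asked direction


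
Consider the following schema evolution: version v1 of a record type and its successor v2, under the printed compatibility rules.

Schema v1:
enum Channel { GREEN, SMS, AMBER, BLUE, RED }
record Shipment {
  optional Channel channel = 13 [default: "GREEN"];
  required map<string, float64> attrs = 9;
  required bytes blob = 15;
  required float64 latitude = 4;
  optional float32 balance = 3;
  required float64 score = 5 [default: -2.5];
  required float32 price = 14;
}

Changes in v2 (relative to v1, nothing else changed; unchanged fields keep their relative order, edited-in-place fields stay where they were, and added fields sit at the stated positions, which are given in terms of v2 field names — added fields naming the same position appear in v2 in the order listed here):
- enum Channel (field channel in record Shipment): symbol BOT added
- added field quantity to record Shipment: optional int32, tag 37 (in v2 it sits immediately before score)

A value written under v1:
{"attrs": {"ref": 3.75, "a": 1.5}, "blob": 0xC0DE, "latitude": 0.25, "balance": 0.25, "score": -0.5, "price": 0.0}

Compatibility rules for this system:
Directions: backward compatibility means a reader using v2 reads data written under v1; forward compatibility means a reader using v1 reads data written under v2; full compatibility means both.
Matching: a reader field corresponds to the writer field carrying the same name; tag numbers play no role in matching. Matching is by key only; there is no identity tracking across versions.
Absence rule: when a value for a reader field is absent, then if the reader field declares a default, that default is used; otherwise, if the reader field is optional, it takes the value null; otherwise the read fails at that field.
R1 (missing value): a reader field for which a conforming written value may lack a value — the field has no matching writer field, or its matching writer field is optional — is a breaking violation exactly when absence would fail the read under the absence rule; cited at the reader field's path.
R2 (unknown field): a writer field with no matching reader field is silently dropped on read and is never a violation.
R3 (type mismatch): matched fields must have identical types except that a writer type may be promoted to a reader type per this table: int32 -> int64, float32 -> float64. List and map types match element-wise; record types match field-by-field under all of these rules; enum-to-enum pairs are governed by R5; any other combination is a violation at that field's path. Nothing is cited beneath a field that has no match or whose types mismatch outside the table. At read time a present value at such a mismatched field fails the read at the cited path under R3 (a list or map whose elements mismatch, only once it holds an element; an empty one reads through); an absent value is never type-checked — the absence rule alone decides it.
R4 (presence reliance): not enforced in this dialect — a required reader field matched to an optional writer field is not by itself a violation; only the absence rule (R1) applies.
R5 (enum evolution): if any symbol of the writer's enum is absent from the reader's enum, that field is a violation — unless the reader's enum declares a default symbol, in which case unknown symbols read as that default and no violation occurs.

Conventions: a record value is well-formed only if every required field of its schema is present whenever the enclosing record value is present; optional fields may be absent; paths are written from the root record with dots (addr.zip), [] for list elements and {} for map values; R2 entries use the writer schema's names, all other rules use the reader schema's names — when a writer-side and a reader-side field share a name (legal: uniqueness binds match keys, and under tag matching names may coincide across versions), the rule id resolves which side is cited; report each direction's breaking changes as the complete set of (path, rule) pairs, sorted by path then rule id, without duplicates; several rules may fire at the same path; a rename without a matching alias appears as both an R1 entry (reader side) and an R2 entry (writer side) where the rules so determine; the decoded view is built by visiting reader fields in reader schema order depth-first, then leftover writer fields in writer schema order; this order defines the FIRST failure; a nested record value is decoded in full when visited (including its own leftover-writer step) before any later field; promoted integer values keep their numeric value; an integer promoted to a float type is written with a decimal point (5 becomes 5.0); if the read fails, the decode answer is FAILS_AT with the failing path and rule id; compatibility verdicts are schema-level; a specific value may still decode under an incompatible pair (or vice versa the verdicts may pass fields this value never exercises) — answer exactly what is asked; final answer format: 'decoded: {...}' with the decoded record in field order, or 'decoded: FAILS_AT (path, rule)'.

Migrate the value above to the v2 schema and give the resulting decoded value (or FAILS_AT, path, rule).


decoded: {"channel": "GREEN", "attrs": {"ref": 3.75, "a": 1.5}, "blob": 0xC0DE, "latitude": 0.25, "balance": 0.25, "quantity": null, "score": -0.5, "price": 0.0}

the writer's type comes first in each Shipment pair
migrating the Shipment value to v2:
  channel := "GREEN" (no value, default fills)
  attrs := {"ref": 3.75, "a": 1.5}
  blob := 0xC0DE
  latitude := 0.25
  balance := 0.25
  quantity := null (not supplied -> null)
  score := -0.5
  price := 0.0
  => decoded: {"channel": "GREEN", "attrs": {"ref": 3.75, "a": 1.5}, "blob": 0xC0DE, "latitude": 0.25, "balance": 0.25, "quantity": null, "score": -0.5, "price": 0.0}
diffs on Shipment not affecting the asked answer:
  enum Channel (field channel in record Shipment): symbol BOT added -> matters for Shipment compatibility verdicts, not for this value's decode


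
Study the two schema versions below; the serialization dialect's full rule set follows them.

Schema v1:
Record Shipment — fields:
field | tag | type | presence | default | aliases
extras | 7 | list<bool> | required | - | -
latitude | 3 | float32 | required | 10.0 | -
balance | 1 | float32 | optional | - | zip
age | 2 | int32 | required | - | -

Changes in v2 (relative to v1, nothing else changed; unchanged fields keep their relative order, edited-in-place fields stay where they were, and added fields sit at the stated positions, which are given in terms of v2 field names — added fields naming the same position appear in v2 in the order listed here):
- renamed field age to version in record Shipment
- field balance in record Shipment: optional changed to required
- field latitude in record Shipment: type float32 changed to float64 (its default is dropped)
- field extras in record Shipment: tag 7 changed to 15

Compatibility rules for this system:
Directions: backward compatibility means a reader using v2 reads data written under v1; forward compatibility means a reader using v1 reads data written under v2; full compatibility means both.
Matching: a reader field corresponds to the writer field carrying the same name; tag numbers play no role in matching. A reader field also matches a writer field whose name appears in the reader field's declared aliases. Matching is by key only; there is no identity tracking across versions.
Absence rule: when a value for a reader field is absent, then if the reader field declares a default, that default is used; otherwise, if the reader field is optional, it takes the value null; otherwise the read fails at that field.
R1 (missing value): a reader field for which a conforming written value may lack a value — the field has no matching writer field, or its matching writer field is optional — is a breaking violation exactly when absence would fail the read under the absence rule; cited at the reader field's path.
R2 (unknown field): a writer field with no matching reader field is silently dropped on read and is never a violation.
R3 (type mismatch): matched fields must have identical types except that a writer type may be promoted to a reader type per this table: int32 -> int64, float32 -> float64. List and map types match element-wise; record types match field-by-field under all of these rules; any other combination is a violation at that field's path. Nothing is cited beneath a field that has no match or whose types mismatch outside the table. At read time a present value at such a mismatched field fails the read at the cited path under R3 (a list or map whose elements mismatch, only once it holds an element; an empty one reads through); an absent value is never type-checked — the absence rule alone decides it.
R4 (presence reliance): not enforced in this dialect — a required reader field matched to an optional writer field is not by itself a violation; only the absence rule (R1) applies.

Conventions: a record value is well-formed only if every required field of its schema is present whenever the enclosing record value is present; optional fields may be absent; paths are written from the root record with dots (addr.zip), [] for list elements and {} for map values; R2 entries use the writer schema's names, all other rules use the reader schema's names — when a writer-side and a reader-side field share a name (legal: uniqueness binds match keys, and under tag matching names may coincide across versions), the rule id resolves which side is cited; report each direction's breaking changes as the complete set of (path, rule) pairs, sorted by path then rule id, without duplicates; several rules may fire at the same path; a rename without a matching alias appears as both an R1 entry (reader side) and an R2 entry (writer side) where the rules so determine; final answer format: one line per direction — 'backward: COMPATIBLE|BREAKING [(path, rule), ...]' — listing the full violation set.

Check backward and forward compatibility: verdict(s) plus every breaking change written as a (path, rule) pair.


backward: BREAKING [(balance, R1), (version, R1)]; forward: BREAKING [(age, R1), (latitude, R3)]

arrows below run writer -> reader for Shipment
checking backward for Shipment: reader v2 against writer v1:
  extras <- extras (list<bool> -> list<bool>, writer required)
  latitude <- latitude (float32 -> float64, writer required)
  balance <- balance (float32 -> float32, writer optional)
  version: no writer match
  writer field age has no reader counterpart
  breaking: (balance, R1)
  breaking: (version, R1)
  => 2 violation(s): backward is BREAKING for Shipment
checking forward for Shipment: reader v1 against writer v2:
  extras <- extras (list<bool> -> list<bool>, writer required)
  latitude <- latitude (float64 -> float32, writer required)
  balance <- balance (float32 -> float32, writer required)
  age: no writer match
  writer field version has no reader counterpart
  breaking: (age, R1)
  breaking: (latitude, R3)
  => 2 violation(s): forward is BREAKING for Shipment


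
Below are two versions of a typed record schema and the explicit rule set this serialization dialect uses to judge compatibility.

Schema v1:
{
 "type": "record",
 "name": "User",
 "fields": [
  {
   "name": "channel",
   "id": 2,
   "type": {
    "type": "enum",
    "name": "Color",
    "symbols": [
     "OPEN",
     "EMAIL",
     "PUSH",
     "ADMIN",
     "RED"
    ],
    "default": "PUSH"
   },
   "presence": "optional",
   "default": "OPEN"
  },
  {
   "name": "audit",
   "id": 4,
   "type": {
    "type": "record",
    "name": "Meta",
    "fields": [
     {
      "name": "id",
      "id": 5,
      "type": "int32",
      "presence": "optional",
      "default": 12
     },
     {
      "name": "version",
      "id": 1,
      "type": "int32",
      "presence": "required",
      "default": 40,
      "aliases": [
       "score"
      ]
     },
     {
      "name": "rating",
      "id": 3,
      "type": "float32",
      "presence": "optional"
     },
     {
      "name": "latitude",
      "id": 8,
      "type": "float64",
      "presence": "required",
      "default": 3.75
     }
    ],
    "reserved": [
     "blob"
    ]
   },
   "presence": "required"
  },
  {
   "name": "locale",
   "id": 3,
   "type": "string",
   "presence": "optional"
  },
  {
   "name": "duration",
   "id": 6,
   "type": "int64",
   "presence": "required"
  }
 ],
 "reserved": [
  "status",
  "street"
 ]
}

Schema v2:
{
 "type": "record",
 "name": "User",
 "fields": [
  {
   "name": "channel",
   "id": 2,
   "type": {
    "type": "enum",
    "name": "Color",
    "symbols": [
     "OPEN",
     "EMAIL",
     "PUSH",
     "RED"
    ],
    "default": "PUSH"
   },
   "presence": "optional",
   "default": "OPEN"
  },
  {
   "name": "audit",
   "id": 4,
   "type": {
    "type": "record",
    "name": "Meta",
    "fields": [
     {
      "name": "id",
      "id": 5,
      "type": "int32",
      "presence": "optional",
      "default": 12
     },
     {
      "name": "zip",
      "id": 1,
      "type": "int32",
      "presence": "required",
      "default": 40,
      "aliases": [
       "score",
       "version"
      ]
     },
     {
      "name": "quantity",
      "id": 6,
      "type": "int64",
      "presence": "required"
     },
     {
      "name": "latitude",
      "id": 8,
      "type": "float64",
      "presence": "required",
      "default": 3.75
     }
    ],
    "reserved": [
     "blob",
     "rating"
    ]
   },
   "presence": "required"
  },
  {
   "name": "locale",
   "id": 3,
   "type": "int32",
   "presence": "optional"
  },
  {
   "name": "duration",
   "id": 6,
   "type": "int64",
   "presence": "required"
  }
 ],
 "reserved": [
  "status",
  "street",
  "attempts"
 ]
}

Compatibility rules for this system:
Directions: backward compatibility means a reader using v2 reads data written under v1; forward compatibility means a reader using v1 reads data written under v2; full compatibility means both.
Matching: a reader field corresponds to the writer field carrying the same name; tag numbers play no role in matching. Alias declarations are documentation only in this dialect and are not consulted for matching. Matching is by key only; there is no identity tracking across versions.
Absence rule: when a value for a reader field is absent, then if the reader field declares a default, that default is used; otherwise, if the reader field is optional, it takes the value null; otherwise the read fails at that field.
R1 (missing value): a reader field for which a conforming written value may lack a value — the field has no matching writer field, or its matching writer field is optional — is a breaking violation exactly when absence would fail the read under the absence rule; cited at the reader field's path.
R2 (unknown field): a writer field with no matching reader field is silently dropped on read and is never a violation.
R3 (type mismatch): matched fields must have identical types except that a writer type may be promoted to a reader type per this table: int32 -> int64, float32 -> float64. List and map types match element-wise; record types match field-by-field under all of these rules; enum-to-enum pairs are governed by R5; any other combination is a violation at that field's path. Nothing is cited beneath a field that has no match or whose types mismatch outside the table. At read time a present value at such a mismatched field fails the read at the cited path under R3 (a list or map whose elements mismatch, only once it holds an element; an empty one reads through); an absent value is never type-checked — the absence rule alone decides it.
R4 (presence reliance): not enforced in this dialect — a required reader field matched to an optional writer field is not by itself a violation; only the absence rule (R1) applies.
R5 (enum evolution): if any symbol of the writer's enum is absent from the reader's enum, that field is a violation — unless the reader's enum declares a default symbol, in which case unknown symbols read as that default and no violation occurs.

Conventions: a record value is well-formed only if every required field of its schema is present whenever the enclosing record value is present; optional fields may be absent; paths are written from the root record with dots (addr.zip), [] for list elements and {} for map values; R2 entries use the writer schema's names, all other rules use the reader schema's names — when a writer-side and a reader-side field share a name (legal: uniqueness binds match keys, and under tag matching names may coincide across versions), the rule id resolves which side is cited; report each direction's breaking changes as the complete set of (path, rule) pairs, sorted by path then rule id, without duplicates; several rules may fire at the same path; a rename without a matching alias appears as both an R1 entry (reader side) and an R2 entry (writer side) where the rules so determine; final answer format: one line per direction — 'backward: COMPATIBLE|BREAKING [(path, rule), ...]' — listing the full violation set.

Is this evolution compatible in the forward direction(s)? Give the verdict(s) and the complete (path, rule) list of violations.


forward: BREAKING [(locale, R3)]

arrows below run writer -> reader for User
forward analysis of User with v1 as reader and v2 as writer:
  channel: Color -> Color, writer optional; from channel
  audit: Meta -> Meta, writer required; from audit
  locale: int32 -> string, writer optional; from locale
  duration: int64 -> int64, writer required; from duration
  audit.id: int32 -> int32, writer optional; from audit.id
  audit.version: no writer match
  audit.rating: no writer match
  audit.latitude: float64 -> float64, writer required; from audit.latitude
  writer field audit.zip has no reader counterpart
  writer field audit.quantity has no reader counterpart
  breaking: (locale, R3)
  => 1 violation(s): forward is BREAKING for User
the rest of the User diff is inert for this question:
  renamed field version to zip in record Meta (alias version declared on the renamed field) -> triggers nothing under User's printed rules — same verdict
  enum Color (field channel in record User): symbol ADMIN removed -> triggers nothing under User's printed rules — same verdict
  added field quantity to record Meta: required int64, tag 6 (in v2 it sits immediately before latitude) -> matters only for User's backward compatibility — outside the asked direction
  removed field rating from record Meta (its key "rating" joins the reserved list) -> triggers nothing under User's printed rules — same verdict


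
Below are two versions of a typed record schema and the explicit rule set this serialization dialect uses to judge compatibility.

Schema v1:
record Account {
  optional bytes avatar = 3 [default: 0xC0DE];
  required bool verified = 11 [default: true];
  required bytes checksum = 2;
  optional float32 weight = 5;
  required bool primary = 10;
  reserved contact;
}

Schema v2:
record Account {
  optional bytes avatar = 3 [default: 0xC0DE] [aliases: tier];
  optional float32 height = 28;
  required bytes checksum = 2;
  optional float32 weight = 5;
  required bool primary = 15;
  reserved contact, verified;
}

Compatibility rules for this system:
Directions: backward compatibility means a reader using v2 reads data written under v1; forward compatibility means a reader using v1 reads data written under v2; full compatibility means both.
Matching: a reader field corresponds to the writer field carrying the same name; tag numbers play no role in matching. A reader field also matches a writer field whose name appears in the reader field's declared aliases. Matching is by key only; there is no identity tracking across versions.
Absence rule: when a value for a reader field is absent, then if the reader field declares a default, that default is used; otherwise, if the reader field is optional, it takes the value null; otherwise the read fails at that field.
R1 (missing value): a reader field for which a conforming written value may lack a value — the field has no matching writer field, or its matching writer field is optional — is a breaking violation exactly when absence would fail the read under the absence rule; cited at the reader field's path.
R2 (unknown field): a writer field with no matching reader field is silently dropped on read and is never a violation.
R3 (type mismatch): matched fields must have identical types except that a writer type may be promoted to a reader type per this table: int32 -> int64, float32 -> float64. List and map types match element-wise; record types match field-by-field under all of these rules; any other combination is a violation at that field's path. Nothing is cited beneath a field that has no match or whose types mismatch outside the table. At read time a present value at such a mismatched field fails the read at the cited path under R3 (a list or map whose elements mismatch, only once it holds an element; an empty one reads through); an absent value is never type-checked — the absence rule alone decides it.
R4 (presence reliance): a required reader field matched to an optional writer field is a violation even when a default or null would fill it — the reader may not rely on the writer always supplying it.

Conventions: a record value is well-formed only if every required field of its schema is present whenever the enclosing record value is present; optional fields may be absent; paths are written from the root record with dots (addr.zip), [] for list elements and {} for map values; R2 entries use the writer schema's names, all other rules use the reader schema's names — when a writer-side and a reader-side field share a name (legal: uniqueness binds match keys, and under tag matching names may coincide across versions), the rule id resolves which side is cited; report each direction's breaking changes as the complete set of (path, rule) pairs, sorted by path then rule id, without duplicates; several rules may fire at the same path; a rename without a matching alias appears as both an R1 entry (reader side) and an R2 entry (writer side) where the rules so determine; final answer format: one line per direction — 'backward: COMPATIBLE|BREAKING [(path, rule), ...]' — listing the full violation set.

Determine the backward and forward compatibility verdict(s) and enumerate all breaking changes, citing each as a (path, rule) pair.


the writer's type comes first in each Account pair
backward on Account — v2 reading data written by v1:
  writer optional, bytes -> bytes: reader avatar maps from writer avatar
  height has no writer counterpart
  writer required, bytes -> bytes: reader checksum maps from writer checksum
  writer optional, float32 -> float32: reader weight maps from writer weight
  writer required, bool -> bool: reader primary maps from writer primary
  leftover writer field: verified
  nothing fires on Account: backward is COMPATIBLE
forward on Account — v1 reading data written by v2:
  writer optional, bytes -> bytes: reader avatar maps from writer avatar
  verified has no writer counterpart
  writer required, bytes -> bytes: reader checksum maps from writer checksum
  writer optional, float32 -> float32: reader weight maps from writer weight
  writer required, bool -> bool: reader primary maps from writer primary
  leftover writer field: height
  nothing fires on Account: forward is COMPATIBLE

backward: COMPATIBLE []; forward: COMPATIBLE []
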